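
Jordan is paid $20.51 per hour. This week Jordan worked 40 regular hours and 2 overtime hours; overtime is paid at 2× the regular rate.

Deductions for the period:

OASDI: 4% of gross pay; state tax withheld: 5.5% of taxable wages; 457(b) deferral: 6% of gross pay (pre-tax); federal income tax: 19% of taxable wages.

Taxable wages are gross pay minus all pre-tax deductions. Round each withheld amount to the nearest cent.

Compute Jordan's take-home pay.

$604.35

Regular pay: 40 × $20.51 = $820.40
Overtime pay: 2 × $20.51 × 2 = $82.04
Gross pay = $820.40 + $82.04 = $902.44
457(b) deferral: $902.44 × 0.06 = $54.15
Taxable wages = $902.44 − $54.15 = $848.29
State tax withheld: $848.29 × 0.055 = $46.66
Federal income tax: $848.29 × 0.19 = $161.18
OASDI: $902.44 × 0.04 = $36.10
Total deductions = $54.15 + $46.66 + $161.18 + $36.10 = $298.09
Net pay = $902.44 − $298.09 = $604.35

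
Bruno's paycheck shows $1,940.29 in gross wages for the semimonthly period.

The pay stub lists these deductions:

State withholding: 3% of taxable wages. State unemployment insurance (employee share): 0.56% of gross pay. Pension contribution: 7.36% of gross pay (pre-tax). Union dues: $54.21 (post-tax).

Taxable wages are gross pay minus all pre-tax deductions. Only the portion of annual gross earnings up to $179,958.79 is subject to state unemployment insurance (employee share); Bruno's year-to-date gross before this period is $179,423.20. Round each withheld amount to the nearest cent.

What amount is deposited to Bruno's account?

Pension contribution: $1,940.29 × 0.0736 = $142.81
Taxable wages = $1,940.29 − $142.81 = $1,797.48
State withholding: $1,797.48 × 0.03 = $53.92
State unemployment insurance (employee share): only $179,958.79 − $179,423.20 = $535.59 of this check is subject → $535.59 × 0.0056 = $3.00
Union dues: $54.21
Total deductions = $142.81 + $53.92 + $3.00 + $54.21 = $253.94
Net pay = $1,940.29 − $253.94 = $1,686.35

$1,686.35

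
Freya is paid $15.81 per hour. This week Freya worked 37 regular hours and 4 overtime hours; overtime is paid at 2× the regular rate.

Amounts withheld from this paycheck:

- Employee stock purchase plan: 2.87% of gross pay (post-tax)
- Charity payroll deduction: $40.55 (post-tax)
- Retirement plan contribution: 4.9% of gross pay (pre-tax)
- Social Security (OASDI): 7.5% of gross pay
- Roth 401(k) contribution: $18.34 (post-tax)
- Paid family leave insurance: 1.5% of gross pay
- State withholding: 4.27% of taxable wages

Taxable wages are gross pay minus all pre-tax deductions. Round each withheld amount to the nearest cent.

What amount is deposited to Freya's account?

Regular pay: 37 × $15.81 = $584.97
Overtime pay: 4 × $15.81 × 2 = $126.48
Gross pay = $584.97 + $126.48 = $711.45
Retirement plan contribution: $711.45 × 0.049 = $34.86
Taxable wages = $711.45 − $34.86 = $676.59
State withholding: $676.59 × 0.0427 = $28.89
Social Security (OASDI): $711.45 × 0.075 = $53.36
Paid family leave insurance: $711.45 × 0.015 = $10.67
Roth 401(k) contribution: $18.34
Employee stock purchase plan: $711.45 × 0.0287 = $20.42
Charity payroll deduction: $40.55
Total deductions = $34.86 + $28.89 + $53.36 + $10.67 + $18.34 + $20.42 + $40.55 = $207.09
Net pay = $711.45 − $207.09 = $504.36

$504.36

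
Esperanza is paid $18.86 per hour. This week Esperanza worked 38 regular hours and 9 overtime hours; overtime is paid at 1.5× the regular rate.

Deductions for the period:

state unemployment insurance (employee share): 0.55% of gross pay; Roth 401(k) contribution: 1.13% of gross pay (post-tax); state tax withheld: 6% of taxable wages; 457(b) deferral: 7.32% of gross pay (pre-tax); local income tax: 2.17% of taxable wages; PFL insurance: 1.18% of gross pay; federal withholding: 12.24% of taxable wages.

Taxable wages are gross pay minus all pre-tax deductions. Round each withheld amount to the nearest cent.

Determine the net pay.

$688.69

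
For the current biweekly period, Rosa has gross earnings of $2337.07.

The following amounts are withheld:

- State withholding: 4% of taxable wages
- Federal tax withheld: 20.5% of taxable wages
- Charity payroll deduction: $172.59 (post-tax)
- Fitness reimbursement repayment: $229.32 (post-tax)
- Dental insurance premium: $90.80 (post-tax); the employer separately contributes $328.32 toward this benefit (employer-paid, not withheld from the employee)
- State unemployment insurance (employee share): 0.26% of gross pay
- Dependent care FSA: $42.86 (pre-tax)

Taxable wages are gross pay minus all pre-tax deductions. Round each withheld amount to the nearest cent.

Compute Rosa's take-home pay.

Dependent care FSA: $42.86
Taxable wages = $2337.07 − $42.86 = $2294.21
Federal tax withheld: $2294.21 × 0.205 = $470.31
State withholding: $2294.21 × 0.04 = $91.77
State unemployment insurance (employee share): $2337.07 × 0.0026 = $6.08
Charity payroll deduction: $172.59
Dental insurance premium: $90.80
Fitness reimbursement repayment: $229.32
(Employer's $328.32 toward dental insurance premium is not withheld from the employee.)
Total deductions = $42.86 + $470.31 + $91.77 + $6.08 + $172.59 + $90.80 + $229.32 = $1103.73
Net pay = $2337.07 − $1103.73 = $1233.34

$1233.34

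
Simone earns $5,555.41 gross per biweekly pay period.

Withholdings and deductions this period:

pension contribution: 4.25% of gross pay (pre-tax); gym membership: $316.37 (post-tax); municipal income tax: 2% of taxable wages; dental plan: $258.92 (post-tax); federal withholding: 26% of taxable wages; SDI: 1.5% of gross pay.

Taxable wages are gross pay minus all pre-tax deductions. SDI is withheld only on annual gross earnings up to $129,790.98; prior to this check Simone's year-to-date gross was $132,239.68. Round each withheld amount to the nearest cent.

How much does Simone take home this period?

$3,254.61

Pension contribution: $5,555.41 × 0.0425 = $236.10
Taxable wages = $5,555.41 − $236.10 = $5,319.31
Federal withholding: $5,319.31 × 0.26 = $1,383.02
Municipal income tax: $5,319.31 × 0.02 = $106.39
SDI: annual cap $129,790.98 already reached (YTD $132,239.68), so $0.00
Dental plan: $258.92
Gym membership: $316.37
Total deductions = $236.10 + $1,383.02 + $106.39 + $0.00 + $258.92 + $316.37 = $2,300.80
Net pay = $5,555.41 − $2,300.80 = $3,254.61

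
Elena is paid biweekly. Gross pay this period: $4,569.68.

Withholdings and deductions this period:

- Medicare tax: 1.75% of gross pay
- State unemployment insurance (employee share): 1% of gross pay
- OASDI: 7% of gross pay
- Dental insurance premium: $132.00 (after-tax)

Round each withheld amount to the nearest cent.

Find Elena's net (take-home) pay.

OASDI: $4,569.68 × 0.07 = $319.88
Medicare tax: $4,569.68 × 0.0175 = $79.97
State unemployment insurance (employee share): $4,569.68 × 0.01 = $45.70
Dental insurance premium: $132.00
Total deductions = $319.88 + $79.97 + $45.70 + $132.00 = $577.55
Net pay = $4,569.68 − $577.55 = $3,992.13

$3,992.13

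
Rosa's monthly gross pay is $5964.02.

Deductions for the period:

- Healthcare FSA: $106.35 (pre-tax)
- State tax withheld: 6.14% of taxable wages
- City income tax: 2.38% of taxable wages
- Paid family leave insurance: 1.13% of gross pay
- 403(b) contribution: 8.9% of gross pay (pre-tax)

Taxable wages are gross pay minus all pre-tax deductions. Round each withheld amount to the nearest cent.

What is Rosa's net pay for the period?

403(b) contribution: $5964.02 × 0.089 = $530.80
Healthcare FSA: $106.35
Pre-tax total = $530.80 + $106.35 = $637.15
Taxable wages = $5964.02 − $637.15 = $5326.87
State tax withheld: $5326.87 × 0.0614 = $327.07
City income tax: $5326.87 × 0.0238 = $126.78
Paid family leave insurance: $5964.02 × 0.0113 = $67.39
Total deductions = $530.80 + $106.35 + $327.07 + $126.78 + $67.39 = $1158.39
Net pay = $5964.02 − $1158.39 = $4805.63

$4805.63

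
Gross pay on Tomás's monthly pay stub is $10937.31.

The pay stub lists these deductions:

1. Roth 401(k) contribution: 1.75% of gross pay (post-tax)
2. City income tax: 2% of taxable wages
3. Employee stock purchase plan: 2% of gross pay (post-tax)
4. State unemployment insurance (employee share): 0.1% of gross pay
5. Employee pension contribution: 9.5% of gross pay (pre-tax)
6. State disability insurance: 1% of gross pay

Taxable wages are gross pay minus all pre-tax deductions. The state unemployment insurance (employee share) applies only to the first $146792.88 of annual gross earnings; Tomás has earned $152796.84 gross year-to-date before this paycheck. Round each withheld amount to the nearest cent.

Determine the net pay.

Employee pension contribution: $10937.31 × 0.095 = $1039.04
Taxable wages = $10937.31 − $1039.04 = $9898.27
City income tax: $9898.27 × 0.02 = $197.97
State disability insurance: $10937.31 × 0.01 = $109.37
State unemployment insurance (employee share): annual cap $146792.88 already reached (YTD $152796.84), so $0.00
Roth 401(k) contribution: $10937.31 × 0.0175 = $191.40
Employee stock purchase plan: $10937.31 × 0.02 = $218.75
Total deductions = $1039.04 + $197.97 + $109.37 + $0.00 + $191.40 + $218.75 = $1756.53
Net pay = $10937.31 − $1756.53 = $9180.78

$9180.78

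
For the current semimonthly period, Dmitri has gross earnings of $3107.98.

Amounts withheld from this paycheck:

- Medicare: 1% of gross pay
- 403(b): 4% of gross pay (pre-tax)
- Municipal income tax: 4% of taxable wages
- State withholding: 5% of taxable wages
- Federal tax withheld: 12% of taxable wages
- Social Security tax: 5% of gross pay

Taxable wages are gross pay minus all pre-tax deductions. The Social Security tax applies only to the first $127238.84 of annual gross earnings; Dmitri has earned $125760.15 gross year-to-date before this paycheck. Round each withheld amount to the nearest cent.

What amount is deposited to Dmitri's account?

403(b): $3107.98 × 0.04 = $124.32
Taxable wages = $3107.98 − $124.32 = $2983.66
Municipal income tax: $2983.66 × 0.04 = $119.35
Federal tax withheld: $2983.66 × 0.12 = $358.04
State withholding: $2983.66 × 0.05 = $149.18
Medicare: $3107.98 × 0.01 = $31.08
Social Security tax: only $127238.84 − $125760.15 = $1478.69 of this check is subject → $1478.69 × 0.05 = $73.93
Total deductions = $124.32 + $119.35 + $358.04 + $149.18 + $31.08 + $73.93 = $855.90
Net pay = $3107.98 − $855.90 = $2252.08

$2252.08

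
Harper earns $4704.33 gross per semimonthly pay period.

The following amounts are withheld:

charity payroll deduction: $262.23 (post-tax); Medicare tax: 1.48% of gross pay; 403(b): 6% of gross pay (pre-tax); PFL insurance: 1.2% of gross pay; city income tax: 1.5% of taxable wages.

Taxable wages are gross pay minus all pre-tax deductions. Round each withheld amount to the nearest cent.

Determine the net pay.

$3967.44

403(b): $4704.33 × 0.06 = $282.26
Taxable wages = $4704.33 − $282.26 = $4422.07
City income tax: $4422.07 × 0.015 = $66.33
Medicare tax: $4704.33 × 0.0148 = $69.62
PFL insurance: $4704.33 × 0.012 = $56.45
Charity payroll deduction: $262.23
Total deductions = $282.26 + $66.33 + $69.62 + $56.45 + $262.23 = $736.89
Net pay = $4704.33 − $736.89 = $3967.44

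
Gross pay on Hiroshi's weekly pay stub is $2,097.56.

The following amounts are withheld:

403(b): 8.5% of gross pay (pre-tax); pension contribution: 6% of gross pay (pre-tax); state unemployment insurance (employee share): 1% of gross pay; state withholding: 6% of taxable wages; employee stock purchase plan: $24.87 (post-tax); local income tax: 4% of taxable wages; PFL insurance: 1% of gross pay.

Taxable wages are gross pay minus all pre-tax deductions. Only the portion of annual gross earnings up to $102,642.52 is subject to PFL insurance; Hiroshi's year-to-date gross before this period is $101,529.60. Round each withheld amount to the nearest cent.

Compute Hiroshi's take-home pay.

$1,557.09

Pension contribution: $2,097.56 × 0.06 = $125.85
403(b): $2,097.56 × 0.085 = $178.29
Pre-tax total = $125.85 + $178.29 = $304.14
Taxable wages = $2,097.56 − $304.14 = $1,793.42
State withholding: $1,793.42 × 0.06 = $107.61
Local income tax: $1,793.42 × 0.04 = $71.74
PFL insurance: only $102,642.52 − $101,529.60 = $1,112.92 of this check is subject → $1,112.92 × 0.01 = $11.13
State unemployment insurance (employee share): $2,097.56 × 0.01 = $20.98
Employee stock purchase plan: $24.87
Total deductions = $125.85 + $178.29 + $107.61 + $71.74 + $11.13 + $20.98 + $24.87 = $540.47
Net pay = $2,097.56 − $540.47 = $1,557.09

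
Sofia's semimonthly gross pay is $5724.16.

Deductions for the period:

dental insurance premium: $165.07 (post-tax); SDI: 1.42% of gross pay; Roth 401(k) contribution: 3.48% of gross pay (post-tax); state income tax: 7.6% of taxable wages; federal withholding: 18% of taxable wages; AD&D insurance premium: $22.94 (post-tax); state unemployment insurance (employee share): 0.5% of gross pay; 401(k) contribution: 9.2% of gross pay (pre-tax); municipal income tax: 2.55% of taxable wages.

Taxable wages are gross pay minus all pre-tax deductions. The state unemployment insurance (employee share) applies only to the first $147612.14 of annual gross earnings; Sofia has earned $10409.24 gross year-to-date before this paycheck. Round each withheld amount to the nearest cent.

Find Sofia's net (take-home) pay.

401(k) contribution: $5724.16 × 0.092 = $526.62
Taxable wages = $5724.16 − $526.62 = $5197.54
Federal withholding: $5197.54 × 0.18 = $935.56
State income tax: $5197.54 × 0.076 = $395.01
Municipal income tax: $5197.54 × 0.0255 = $132.54
SDI: $5724.16 × 0.0142 = $81.28
State unemployment insurance (employee share): cap not yet reached, full $5724.16 is subject → $5724.16 × 0.005 = $28.62
Roth 401(k) contribution: $5724.16 × 0.0348 = $199.20
Dental insurance premium: $165.07
AD&D insurance premium: $22.94
Total deductions = $526.62 + $935.56 + $395.01 + $132.54 + $81.28 + $28.62 + $199.20 + $165.07 + $22.94 = $2486.84
Net pay = $5724.16 − $2486.84 = $3237.32

$3237.32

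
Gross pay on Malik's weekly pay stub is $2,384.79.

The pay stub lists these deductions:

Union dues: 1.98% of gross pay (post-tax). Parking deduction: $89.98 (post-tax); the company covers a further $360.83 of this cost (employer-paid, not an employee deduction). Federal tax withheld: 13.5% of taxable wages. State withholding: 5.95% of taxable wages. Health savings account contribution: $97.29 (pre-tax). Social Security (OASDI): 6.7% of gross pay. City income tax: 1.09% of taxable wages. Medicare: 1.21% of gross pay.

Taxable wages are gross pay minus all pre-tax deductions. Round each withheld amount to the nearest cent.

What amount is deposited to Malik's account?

Health savings account contribution: $97.29
Taxable wages = $2,384.79 − $97.29 = $2,287.50
City income tax: $2,287.50 × 0.0109 = $24.93
State withholding: $2,287.50 × 0.0595 = $136.11
Federal tax withheld: $2,287.50 × 0.135 = $308.81
Social Security (OASDI): $2,384.79 × 0.067 = $159.78
Medicare: $2,384.79 × 0.0121 = $28.86
Union dues: $2,384.79 × 0.0198 = $47.22
Parking deduction: $89.98
(Employer's $360.83 toward parking deduction is not withheld from the employee.)
Total deductions = $97.29 + $24.93 + $136.11 + $308.81 + $159.78 + $28.86 + $47.22 + $89.98 = $892.98
Net pay = $2,384.79 − $892.98 = $1,491.81

$1,491.81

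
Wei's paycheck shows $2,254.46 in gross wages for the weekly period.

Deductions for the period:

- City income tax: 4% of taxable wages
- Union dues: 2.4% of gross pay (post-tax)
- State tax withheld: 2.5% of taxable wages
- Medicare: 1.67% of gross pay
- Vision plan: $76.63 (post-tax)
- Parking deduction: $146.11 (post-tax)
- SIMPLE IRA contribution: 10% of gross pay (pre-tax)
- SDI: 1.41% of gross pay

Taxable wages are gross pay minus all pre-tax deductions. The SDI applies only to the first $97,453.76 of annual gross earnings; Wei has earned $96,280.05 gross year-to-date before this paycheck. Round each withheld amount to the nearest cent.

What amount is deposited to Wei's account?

$1,566.07

SIMPLE IRA contribution: $2,254.46 × 0.1 = $225.45
Taxable wages = $2,254.46 − $225.45 = $2,029.01
State tax withheld: $2,029.01 × 0.025 = $50.73
City income tax: $2,029.01 × 0.04 = $81.16
SDI: only $97,453.76 − $96,280.05 = $1,173.71 of this check is subject → $1,173.71 × 0.0141 = $16.55
Medicare: $2,254.46 × 0.0167 = $37.65
Union dues: $2,254.46 × 0.024 = $54.11
Parking deduction: $146.11
Vision plan: $76.63
Total deductions = $225.45 + $50.73 + $81.16 + $16.55 + $37.65 + $54.11 + $146.11 + $76.63 = $688.39
Net pay = $2,254.46 − $688.39 = $1,566.07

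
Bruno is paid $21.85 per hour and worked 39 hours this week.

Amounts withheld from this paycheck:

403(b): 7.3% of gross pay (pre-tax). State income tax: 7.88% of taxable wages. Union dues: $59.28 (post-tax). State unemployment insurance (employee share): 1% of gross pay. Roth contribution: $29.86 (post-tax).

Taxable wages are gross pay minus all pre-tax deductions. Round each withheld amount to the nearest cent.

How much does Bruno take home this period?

Gross pay: 39 × $21.85 = $852.15
403(b): $852.15 × 0.073 = $62.21
Taxable wages = $852.15 − $62.21 = $789.94
State income tax: $789.94 × 0.0788 = $62.25
State unemployment insurance (employee share): $852.15 × 0.01 = $8.52
Roth contribution: $29.86
Union dues: $59.28
Total deductions = $62.21 + $62.25 + $8.52 + $29.86 + $59.28 = $222.12
Net pay = $852.15 − $222.12 = $630.03

$630.03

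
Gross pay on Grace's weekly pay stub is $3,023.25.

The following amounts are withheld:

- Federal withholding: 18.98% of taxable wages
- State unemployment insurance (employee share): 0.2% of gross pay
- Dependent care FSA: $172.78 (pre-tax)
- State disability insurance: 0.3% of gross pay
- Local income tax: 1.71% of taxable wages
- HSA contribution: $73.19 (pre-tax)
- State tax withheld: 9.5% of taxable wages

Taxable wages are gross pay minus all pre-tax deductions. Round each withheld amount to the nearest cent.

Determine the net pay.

HSA contribution: $73.19
Dependent care FSA: $172.78
Pre-tax total = $73.19 + $172.78 = $245.97
Taxable wages = $3,023.25 − $245.97 = $2,777.28
Local income tax: $2,777.28 × 0.0171 = $47.49
Federal withholding: $2,777.28 × 0.1898 = $527.13
State tax withheld: $2,777.28 × 0.095 = $263.84
State unemployment insurance (employee share): $3,023.25 × 0.002 = $6.05
State disability insurance: $3,023.25 × 0.003 = $9.07
Total deductions = $73.19 + $172.78 + $47.49 + $527.13 + $263.84 + $6.05 + $9.07 = $1,099.55
Net pay = $3,023.25 − $1,099.55 = $1,923.70

$1,923.70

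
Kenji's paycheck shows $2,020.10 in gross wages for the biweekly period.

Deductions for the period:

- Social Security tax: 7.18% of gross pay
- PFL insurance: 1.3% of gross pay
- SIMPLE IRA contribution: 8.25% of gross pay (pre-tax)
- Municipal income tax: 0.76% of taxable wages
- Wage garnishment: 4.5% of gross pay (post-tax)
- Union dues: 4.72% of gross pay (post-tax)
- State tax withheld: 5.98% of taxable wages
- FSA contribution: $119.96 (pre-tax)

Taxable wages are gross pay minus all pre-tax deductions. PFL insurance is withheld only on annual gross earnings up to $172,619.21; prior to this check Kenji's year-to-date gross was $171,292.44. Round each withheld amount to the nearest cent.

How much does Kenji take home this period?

$1,268.11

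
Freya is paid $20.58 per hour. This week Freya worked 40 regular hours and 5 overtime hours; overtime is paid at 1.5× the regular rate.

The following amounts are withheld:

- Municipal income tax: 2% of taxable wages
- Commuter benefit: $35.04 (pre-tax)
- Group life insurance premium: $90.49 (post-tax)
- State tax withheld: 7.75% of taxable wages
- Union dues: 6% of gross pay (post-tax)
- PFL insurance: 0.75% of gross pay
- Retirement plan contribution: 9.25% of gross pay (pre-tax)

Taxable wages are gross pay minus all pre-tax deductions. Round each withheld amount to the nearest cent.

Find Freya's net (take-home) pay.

$612.54

Regular pay: 40 × $20.58 = $823.20
Overtime pay: 5 × $20.58 × 1.5 = $154.35
Gross pay = $823.20 + $154.35 = $977.55
Commuter benefit: $35.04
Retirement plan contribution: $977.55 × 0.0925 = $90.42
Pre-tax total = $35.04 + $90.42 = $125.46
Taxable wages = $977.55 − $125.46 = $852.09
State tax withheld: $852.09 × 0.0775 = $66.04
Municipal income tax: $852.09 × 0.02 = $17.04
PFL insurance: $977.55 × 0.0075 = $7.33
Union dues: $977.55 × 0.06 = $58.65
Group life insurance premium: $90.49
Total deductions = $35.04 + $90.42 + $66.04 + $17.04 + $7.33 + $58.65 + $90.49 = $365.01
Net pay = $977.55 − $365.01 = $612.54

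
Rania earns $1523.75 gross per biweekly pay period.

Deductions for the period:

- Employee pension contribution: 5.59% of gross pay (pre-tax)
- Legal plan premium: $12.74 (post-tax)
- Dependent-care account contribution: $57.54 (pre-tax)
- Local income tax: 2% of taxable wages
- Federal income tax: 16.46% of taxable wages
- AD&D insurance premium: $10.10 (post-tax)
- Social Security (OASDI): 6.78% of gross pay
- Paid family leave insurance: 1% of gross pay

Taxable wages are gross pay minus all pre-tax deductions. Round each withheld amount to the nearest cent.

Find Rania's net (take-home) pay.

$984.70

Employee pension contribution: $1523.75 × 0.0559 = $85.18
Dependent-care account contribution: $57.54
Pre-tax total = $85.18 + $57.54 = $142.72
Taxable wages = $1523.75 − $142.72 = $1381.03
Local income tax: $1381.03 × 0.02 = $27.62
Federal income tax: $1381.03 × 0.1646 = $227.32
Paid family leave insurance: $1523.75 × 0.01 = $15.24
Social Security (OASDI): $1523.75 × 0.0678 = $103.31
AD&D insurance premium: $10.10
Legal plan premium: $12.74
Total deductions = $85.18 + $57.54 + $27.62 + $227.32 + $15.24 + $103.31 + $10.10 + $12.74 = $539.05
Net pay = $1523.75 − $539.05 = $984.70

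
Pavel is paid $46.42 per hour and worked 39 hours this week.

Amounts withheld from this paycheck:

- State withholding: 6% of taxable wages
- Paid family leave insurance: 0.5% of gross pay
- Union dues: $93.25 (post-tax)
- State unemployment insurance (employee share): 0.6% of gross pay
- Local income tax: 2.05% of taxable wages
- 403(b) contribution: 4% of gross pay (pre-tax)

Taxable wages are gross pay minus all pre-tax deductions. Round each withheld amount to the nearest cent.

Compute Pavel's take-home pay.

Gross pay: 39 × $46.42 = $1,810.38
403(b) contribution: $1,810.38 × 0.04 = $72.42
Taxable wages = $1,810.38 − $72.42 = $1,737.96
Local income tax: $1,737.96 × 0.0205 = $35.63
State withholding: $1,737.96 × 0.06 = $104.28
Paid family leave insurance: $1,810.38 × 0.005 = $9.05
State unemployment insurance (employee share): $1,810.38 × 0.006 = $10.86
Union dues: $93.25
Total deductions = $72.42 + $35.63 + $104.28 + $9.05 + $10.86 + $93.25 = $325.49
Net pay = $1,810.38 − $325.49 = $1,484.89

$1,484.89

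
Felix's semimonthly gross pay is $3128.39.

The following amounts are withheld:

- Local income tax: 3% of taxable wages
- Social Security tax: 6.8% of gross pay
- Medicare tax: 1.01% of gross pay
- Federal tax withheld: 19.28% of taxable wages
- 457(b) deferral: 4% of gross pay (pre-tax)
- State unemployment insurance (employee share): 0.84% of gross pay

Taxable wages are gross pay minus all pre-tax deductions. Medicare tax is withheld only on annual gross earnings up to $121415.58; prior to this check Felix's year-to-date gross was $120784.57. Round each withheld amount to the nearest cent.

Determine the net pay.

$2088.74

457(b) deferral: $3128.39 × 0.04 = $125.14
Taxable wages = $3128.39 − $125.14 = $3003.25
Local income tax: $3003.25 × 0.03 = $90.10
Federal tax withheld: $3003.25 × 0.1928 = $579.03
Medicare tax: only $121415.58 − $120784.57 = $631.01 of this check is subject → $631.01 × 0.0101 = $6.37
State unemployment insurance (employee share): $3128.39 × 0.0084 = $26.28
Social Security tax: $3128.39 × 0.068 = $212.73
Total deductions = $125.14 + $90.10 + $579.03 + $6.37 + $26.28 + $212.73 = $1039.65
Net pay = $3128.39 − $1039.65 = $2088.74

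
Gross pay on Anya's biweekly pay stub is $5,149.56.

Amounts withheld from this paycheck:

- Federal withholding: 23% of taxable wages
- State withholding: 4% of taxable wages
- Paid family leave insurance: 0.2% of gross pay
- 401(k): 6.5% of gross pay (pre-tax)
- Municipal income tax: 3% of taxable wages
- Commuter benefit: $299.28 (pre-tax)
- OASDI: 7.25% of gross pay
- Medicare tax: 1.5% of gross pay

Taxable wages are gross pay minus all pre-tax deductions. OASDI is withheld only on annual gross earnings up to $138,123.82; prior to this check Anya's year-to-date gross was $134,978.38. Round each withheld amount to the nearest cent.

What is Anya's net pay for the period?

$2,845.31

Commuter benefit: $299.28
401(k): $5,149.56 × 0.065 = $334.72
Pre-tax total = $299.28 + $334.72 = $634.00
Taxable wages = $5,149.56 − $634.00 = $4,515.56
State withholding: $4,515.56 × 0.04 = $180.62
Municipal income tax: $4,515.56 × 0.03 = $135.47
Federal withholding: $4,515.56 × 0.23 = $1,038.58
Paid family leave insurance: $5,149.56 × 0.002 = $10.30
Medicare tax: $5,149.56 × 0.015 = $77.24
OASDI: only $138,123.82 − $134,978.38 = $3,145.44 of this check is subject → $3,145.44 × 0.0725 = $228.04
Total deductions = $299.28 + $334.72 + $180.62 + $135.47 + $1,038.58 + $10.30 + $77.24 + $228.04 = $2,304.25
Net pay = $5,149.56 − $2,304.25 = $2,845.31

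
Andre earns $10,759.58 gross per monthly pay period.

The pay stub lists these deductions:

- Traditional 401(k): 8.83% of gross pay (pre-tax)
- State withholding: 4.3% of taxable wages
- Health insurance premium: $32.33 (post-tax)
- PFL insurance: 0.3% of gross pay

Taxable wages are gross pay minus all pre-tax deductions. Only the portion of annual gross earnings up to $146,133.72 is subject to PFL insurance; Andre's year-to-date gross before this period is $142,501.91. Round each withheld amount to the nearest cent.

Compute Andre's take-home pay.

$9,344.47

Traditional 401(k): $10,759.58 × 0.0883 = $950.07
Taxable wages = $10,759.58 − $950.07 = $9,809.51
State withholding: $9,809.51 × 0.043 = $421.81
PFL insurance: only $146,133.72 − $142,501.91 = $3,631.81 of this check is subject → $3,631.81 × 0.003 = $10.90
Health insurance premium: $32.33
Total deductions = $950.07 + $421.81 + $10.90 + $32.33 = $1,415.11
Net pay = $10,759.58 − $1,415.11 = $9,344.47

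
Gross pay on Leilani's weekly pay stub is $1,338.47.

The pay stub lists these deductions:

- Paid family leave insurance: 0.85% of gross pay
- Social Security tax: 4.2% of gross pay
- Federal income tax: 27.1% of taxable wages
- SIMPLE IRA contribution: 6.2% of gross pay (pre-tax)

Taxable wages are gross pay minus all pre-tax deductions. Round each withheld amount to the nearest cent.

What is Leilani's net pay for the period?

$847.64

SIMPLE IRA contribution: $1,338.47 × 0.062 = $82.99
Taxable wages = $1,338.47 − $82.99 = $1,255.48
Federal income tax: $1,255.48 × 0.271 = $340.24
Paid family leave insurance: $1,338.47 × 0.0085 = $11.38
Social Security tax: $1,338.47 × 0.042 = $56.22
Total deductions = $82.99 + $340.24 + $11.38 + $56.22 = $490.83
Net pay = $1,338.47 − $490.83 = $847.64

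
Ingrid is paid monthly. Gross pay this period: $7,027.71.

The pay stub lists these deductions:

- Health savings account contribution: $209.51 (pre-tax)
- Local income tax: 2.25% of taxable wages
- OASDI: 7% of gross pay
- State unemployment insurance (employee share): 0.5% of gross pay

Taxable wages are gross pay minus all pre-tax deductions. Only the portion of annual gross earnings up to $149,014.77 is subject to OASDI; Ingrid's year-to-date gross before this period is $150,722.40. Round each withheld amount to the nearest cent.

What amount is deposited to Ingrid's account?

Health savings account contribution: $209.51
Taxable wages = $7,027.71 − $209.51 = $6,818.20
Local income tax: $6,818.20 × 0.0225 = $153.41
OASDI: annual cap $149,014.77 already reached (YTD $150,722.40), so $0.00
State unemployment insurance (employee share): $7,027.71 × 0.005 = $35.14
Total deductions = $209.51 + $153.41 + $0.00 + $35.14 = $398.06
Net pay = $7,027.71 − $398.06 = $6,629.65

$6,629.65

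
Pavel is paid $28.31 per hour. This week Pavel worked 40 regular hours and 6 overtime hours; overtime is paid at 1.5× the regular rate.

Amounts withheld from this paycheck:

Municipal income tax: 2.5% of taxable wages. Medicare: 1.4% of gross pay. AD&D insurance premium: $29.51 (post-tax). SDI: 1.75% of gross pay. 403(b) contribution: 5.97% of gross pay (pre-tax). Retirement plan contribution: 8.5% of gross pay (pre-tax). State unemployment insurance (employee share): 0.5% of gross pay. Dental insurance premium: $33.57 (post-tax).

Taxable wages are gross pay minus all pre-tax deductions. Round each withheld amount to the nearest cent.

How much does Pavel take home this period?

Regular pay: 40 × $28.31 = $1132.40
Overtime pay: 6 × $28.31 × 1.5 = $254.79
Gross pay = $1132.40 + $254.79 = $1387.19
Retirement plan contribution: $1387.19 × 0.085 = $117.91
403(b) contribution: $1387.19 × 0.0597 = $82.82
Pre-tax total = $117.91 + $82.82 = $200.73
Taxable wages = $1387.19 − $200.73 = $1186.46
Municipal income tax: $1186.46 × 0.025 = $29.66
SDI: $1387.19 × 0.0175 = $24.28
Medicare: $1387.19 × 0.014 = $19.42
State unemployment insurance (employee share): $1387.19 × 0.005 = $6.94
AD&D insurance premium: $29.51
Dental insurance premium: $33.57
Total deductions = $117.91 + $82.82 + $29.66 + $24.28 + $19.42 + $6.94 + $29.51 + $33.57 = $344.11
Net pay = $1387.19 − $344.11 = $1043.08

$1043.08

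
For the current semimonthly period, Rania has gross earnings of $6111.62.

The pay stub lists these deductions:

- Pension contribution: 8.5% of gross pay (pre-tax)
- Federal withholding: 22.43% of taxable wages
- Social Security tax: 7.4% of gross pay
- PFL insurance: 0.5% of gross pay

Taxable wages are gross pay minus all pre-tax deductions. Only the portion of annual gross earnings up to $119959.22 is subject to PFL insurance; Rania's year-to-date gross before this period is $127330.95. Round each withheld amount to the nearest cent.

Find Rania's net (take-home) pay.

$3885.56

Pension contribution: $6111.62 × 0.085 = $519.49
Taxable wages = $6111.62 − $519.49 = $5592.13
Federal withholding: $5592.13 × 0.2243 = $1254.31
Social Security tax: $6111.62 × 0.074 = $452.26
PFL insurance: annual cap $119959.22 already reached (YTD $127330.95), so $0.00
Total deductions = $519.49 + $1254.31 + $452.26 + $0.00 = $2226.06
Net pay = $6111.62 − $2226.06 = $3885.56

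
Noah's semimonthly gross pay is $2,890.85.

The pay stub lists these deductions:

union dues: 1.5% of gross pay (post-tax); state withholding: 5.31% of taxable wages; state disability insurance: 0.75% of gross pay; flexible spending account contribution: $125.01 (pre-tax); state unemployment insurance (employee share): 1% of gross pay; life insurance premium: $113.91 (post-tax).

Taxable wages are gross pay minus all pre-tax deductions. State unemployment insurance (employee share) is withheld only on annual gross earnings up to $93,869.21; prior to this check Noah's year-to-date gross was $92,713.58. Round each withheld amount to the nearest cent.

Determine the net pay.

$2,428.46

Flexible spending account contribution: $125.01
Taxable wages = $2,890.85 − $125.01 = $2,765.84
State withholding: $2,765.84 × 0.0531 = $146.87
State unemployment insurance (employee share): only $93,869.21 − $92,713.58 = $1,155.63 of this check is subject → $1,155.63 × 0.01 = $11.56
State disability insurance: $2,890.85 × 0.0075 = $21.68
Life insurance premium: $113.91
Union dues: $2,890.85 × 0.015 = $43.36
Total deductions = $125.01 + $146.87 + $11.56 + $21.68 + $113.91 + $43.36 = $462.39
Net pay = $2,890.85 − $462.39 = $2,428.46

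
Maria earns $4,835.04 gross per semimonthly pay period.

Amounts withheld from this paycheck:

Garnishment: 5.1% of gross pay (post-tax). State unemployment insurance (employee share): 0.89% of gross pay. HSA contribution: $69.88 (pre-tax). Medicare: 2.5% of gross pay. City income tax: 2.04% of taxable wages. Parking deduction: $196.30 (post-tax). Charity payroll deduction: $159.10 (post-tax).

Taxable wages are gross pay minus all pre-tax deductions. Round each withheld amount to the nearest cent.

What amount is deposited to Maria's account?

HSA contribution: $69.88
Taxable wages = $4,835.04 − $69.88 = $4,765.16
City income tax: $4,765.16 × 0.0204 = $97.21
Medicare: $4,835.04 × 0.025 = $120.88
State unemployment insurance (employee share): $4,835.04 × 0.0089 = $43.03
Charity payroll deduction: $159.10
Parking deduction: $196.30
Garnishment: $4,835.04 × 0.051 = $246.59
Total deductions = $69.88 + $97.21 + $120.88 + $43.03 + $159.10 + $196.30 + $246.59 = $932.99
Net pay = $4,835.04 − $932.99 = $3,902.05

$3,902.05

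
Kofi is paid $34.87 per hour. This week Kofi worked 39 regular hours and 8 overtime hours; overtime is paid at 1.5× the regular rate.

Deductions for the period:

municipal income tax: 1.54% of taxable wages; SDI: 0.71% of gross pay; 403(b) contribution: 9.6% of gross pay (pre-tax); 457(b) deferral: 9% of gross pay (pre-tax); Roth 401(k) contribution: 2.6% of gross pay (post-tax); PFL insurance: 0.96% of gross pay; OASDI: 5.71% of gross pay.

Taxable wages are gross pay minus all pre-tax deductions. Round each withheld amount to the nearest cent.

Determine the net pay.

$1247.83

Regular pay: 39 × $34.87 = $1359.93
Overtime pay: 8 × $34.87 × 1.5 = $418.44
Gross pay = $1359.93 + $418.44 = $1778.37
457(b) deferral: $1778.37 × 0.09 = $160.05
403(b) contribution: $1778.37 × 0.096 = $170.72
Pre-tax total = $160.05 + $170.72 = $330.77
Taxable wages = $1778.37 − $330.77 = $1447.60
Municipal income tax: $1447.60 × 0.0154 = $22.29
SDI: $1778.37 × 0.0071 = $12.63
OASDI: $1778.37 × 0.0571 = $101.54
PFL insurance: $1778.37 × 0.0096 = $17.07
Roth 401(k) contribution: $1778.37 × 0.026 = $46.24
Total deductions = $160.05 + $170.72 + $22.29 + $12.63 + $101.54 + $17.07 + $46.24 = $530.54
Net pay = $1778.37 − $530.54 = $1247.83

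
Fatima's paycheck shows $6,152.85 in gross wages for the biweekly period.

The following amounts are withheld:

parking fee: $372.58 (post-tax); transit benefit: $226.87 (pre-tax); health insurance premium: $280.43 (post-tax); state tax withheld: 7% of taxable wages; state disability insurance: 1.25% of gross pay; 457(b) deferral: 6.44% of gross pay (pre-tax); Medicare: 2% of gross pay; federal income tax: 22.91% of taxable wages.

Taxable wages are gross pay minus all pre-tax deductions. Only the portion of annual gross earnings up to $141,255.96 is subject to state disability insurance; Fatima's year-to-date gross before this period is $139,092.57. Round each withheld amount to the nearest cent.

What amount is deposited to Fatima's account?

$3,072.69

457(b) deferral: $6,152.85 × 0.0644 = $396.24
Transit benefit: $226.87
Pre-tax total = $396.24 + $226.87 = $623.11
Taxable wages = $6,152.85 − $623.11 = $5,529.74
Federal income tax: $5,529.74 × 0.2291 = $1,266.86
State tax withheld: $5,529.74 × 0.07 = $387.08
Medicare: $6,152.85 × 0.02 = $123.06
State disability insurance: only $141,255.96 − $139,092.57 = $2,163.39 of this check is subject → $2,163.39 × 0.0125 = $27.04
Parking fee: $372.58
Health insurance premium: $280.43
Total deductions = $396.24 + $226.87 + $1,266.86 + $387.08 + $123.06 + $27.04 + $372.58 + $280.43 = $3,080.16
Net pay = $6,152.85 − $3,080.16 = $3,072.69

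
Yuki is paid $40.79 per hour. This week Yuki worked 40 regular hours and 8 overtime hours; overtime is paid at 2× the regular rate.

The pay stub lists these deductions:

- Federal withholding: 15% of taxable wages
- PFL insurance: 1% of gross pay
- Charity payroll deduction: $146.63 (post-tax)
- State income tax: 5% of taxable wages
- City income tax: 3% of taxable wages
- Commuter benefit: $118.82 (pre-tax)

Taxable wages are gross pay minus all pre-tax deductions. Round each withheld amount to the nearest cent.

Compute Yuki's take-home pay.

Regular pay: 40 × $40.79 = $1,631.60
Overtime pay: 8 × $40.79 × 2 = $652.64
Gross pay = $1,631.60 + $652.64 = $2,284.24
Commuter benefit: $118.82
Taxable wages = $2,284.24 − $118.82 = $2,165.42
Federal withholding: $2,165.42 × 0.15 = $324.81
State income tax: $2,165.42 × 0.05 = $108.27
City income tax: $2,165.42 × 0.03 = $64.96
PFL insurance: $2,284.24 × 0.01 = $22.84
Charity payroll deduction: $146.63
Total deductions = $118.82 + $324.81 + $108.27 + $64.96 + $22.84 + $146.63 = $786.33
Net pay = $2,284.24 − $786.33 = $1,497.91

$1,497.91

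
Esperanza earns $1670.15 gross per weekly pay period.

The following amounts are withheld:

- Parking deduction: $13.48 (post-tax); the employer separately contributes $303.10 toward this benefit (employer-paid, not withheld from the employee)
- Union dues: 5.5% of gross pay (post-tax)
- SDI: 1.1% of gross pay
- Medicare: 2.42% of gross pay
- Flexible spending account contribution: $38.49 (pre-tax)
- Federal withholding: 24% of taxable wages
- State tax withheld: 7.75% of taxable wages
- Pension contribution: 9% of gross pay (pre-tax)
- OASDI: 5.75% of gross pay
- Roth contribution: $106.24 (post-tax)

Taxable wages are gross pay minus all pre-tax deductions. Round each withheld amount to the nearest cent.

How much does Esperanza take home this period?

$644.63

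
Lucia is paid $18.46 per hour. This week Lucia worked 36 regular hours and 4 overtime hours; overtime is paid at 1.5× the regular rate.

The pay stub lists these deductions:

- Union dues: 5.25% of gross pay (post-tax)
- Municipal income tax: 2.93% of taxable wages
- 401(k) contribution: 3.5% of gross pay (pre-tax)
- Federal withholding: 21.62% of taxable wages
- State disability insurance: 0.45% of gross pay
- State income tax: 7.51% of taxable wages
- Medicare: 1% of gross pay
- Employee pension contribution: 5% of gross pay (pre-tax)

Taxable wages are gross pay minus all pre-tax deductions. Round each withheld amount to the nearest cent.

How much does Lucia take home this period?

Regular pay: 36 × $18.46 = $664.56
Overtime pay: 4 × $18.46 × 1.5 = $110.76
Gross pay = $664.56 + $110.76 = $775.32
Employee pension contribution: $775.32 × 0.05 = $38.77
401(k) contribution: $775.32 × 0.035 = $27.14
Pre-tax total = $38.77 + $27.14 = $65.91
Taxable wages = $775.32 − $65.91 = $709.41
Federal withholding: $709.41 × 0.2162 = $153.37
State income tax: $709.41 × 0.0751 = $53.28
Municipal income tax: $709.41 × 0.0293 = $20.79
State disability insurance: $775.32 × 0.0045 = $3.49
Medicare: $775.32 × 0.01 = $7.75
Union dues: $775.32 × 0.0525 = $40.70
Total deductions = $38.77 + $27.14 + $153.37 + $53.28 + $20.79 + $3.49 + $7.75 + $40.70 = $345.29
Net pay = $775.32 − $345.29 = $430.03

$430.03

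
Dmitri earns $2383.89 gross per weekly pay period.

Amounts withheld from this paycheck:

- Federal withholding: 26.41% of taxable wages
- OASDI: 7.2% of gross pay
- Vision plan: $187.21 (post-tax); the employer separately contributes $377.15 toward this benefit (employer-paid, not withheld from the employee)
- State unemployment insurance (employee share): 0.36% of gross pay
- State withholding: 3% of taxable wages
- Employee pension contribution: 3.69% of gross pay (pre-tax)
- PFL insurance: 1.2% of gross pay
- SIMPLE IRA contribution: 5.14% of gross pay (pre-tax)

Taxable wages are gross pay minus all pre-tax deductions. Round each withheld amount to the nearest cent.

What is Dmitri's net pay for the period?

$1138.16

SIMPLE IRA contribution: $2383.89 × 0.0514 = $122.53
Employee pension contribution: $2383.89 × 0.0369 = $87.97
Pre-tax total = $122.53 + $87.97 = $210.50
Taxable wages = $2383.89 − $210.50 = $2173.39
State withholding: $2173.39 × 0.03 = $65.20
Federal withholding: $2173.39 × 0.2641 = $573.99
OASDI: $2383.89 × 0.072 = $171.64
State unemployment insurance (employee share): $2383.89 × 0.0036 = $8.58
PFL insurance: $2383.89 × 0.012 = $28.61
Vision plan: $187.21
(Employer's $377.15 toward vision plan is not withheld from the employee.)
Total deductions = $122.53 + $87.97 + $65.20 + $573.99 + $171.64 + $8.58 + $28.61 + $187.21 = $1245.73
Net pay = $2383.89 − $1245.73 = $1138.16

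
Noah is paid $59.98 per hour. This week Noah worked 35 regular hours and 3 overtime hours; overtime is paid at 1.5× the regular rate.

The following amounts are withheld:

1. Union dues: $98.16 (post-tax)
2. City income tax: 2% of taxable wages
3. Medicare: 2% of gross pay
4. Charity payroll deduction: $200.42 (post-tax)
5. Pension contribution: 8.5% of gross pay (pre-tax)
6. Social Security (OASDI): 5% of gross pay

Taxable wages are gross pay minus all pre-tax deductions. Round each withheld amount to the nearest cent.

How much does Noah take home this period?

Regular pay: 35 × $59.98 = $2,099.30
Overtime pay: 3 × $59.98 × 1.5 = $269.91
Gross pay = $2,099.30 + $269.91 = $2,369.21
Pension contribution: $2,369.21 × 0.085 = $201.38
Taxable wages = $2,369.21 − $201.38 = $2,167.83
City income tax: $2,167.83 × 0.02 = $43.36
Social Security (OASDI): $2,369.21 × 0.05 = $118.46
Medicare: $2,369.21 × 0.02 = $47.38
Charity payroll deduction: $200.42
Union dues: $98.16
Total deductions = $201.38 + $43.36 + $118.46 + $47.38 + $200.42 + $98.16 = $709.16
Net pay = $2,369.21 − $709.16 = $1,660.05

$1,660.05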